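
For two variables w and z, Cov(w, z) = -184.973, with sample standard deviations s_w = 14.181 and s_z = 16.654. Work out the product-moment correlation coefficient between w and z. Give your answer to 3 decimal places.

-0.783

r = Cov(w,z) / (s_w · s_z) = -184.973 / (14.181 × 16.654)
  = -184.973 / 236.1704 ≈ -0.783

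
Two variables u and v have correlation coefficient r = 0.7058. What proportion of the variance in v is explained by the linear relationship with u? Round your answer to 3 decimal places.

0.498

r² = (0.7058)² = 0.498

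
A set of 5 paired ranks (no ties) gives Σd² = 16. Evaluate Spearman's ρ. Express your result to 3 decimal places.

ρ = 1 − 6Σd² / [n(n²−1)] = 1 − 6×16 / (5×24)
  = 1 − 96/120 = 1 − 0.8000 ≈ 0.200

0.200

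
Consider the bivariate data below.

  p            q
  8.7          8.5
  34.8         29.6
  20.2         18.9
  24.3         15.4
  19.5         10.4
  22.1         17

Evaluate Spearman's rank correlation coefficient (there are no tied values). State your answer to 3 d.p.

Rank p: 1, 6, 3, 5, 2, 4
Rank q: 1, 6, 5, 3, 2, 4
d = rank(p) − rank(q): 0, 0, -2, 2, 0, 0; Σd² = 8
ρ = 1 − 6Σd² / [n(n²−1)] = 1 − 6×8 / (6×35) = 1 − 48/210 ≈ 0.771

0.771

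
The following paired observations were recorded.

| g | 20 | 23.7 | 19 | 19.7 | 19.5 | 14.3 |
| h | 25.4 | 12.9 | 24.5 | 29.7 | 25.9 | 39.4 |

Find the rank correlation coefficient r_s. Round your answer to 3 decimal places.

Rank g: 5, 6, 2, 4, 3, 1
Rank h: 3, 1, 2, 5, 4, 6
d = rank(g) − rank(h): 2, 5, 0, -1, -1, -5; Σd² = 56
ρ = 1 − 6Σd² / [n(n²−1)] = 1 − 6×56 / (6×35) = 1 − 336/210 ≈ -0.600

-0.600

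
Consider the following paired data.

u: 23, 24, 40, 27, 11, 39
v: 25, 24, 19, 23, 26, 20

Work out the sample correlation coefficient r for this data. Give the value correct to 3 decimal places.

-0.966

n = 6, Σu = 164, Σv = 137, Σu² = 5076, Σv² = 3167, Σuv = 3598
nΣuv − ΣuΣv = 21588 − 22468 = -880
nΣu² − (Σu)² = 30456 − 26896 = 3560; nΣv² − (Σv)² = 19002 − 18769 = 233
r = -880 / √(3560 × 233) = -880 / 910.7579 ≈ -0.966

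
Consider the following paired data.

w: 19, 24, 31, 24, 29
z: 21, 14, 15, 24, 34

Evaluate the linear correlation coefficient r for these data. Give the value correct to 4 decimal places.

0.1232

n = 5, Σw = 127, Σz = 108, Σw² = 3315, Σz² = 2594, Σwz = 2762
nΣwz − ΣwΣz = 13810 − 13716 = 94
nΣw² − (Σw)² = 16575 − 16129 = 446; nΣz² − (Σz)² = 12970 − 11664 = 1306
r = 94 / √(446 × 1306) = 94 / 763.2012 ≈ 0.1232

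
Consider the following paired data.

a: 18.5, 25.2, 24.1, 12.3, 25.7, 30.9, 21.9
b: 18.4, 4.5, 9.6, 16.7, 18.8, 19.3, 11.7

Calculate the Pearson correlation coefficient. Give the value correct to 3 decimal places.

n = 7, Σa = 158.6, Σb = 99, Σa² = 3804.3, Σb² = 1592.68, Σab = 2226.33
nΣab − ΣaΣb = 15584.31 − 15701.4 = -117.09
nΣa² − (Σa)² = 26630.1 − 25153.96 = 1476.14; nΣb² − (Σb)² = 11148.76 − 9801 = 1347.76
r = -117.09 / √(1476.14 × 1347.76) = -117.09 / 1410.4901 ≈ -0.083

-0.083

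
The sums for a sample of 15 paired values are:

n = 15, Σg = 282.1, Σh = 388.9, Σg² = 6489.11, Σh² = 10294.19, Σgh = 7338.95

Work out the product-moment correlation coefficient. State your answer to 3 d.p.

0.050

r = (nΣgh − ΣgΣh) / √[(nΣg² − (Σg)²)(nΣh² − (Σh)²)]
Numerator: 15×7338.95 − 282.1×388.9 = 375.56
Denominator: √[(97336.65 − 79580.41)(154412.85 − 151243.21)] = √[17756.24 × 3169.64] = 7502.0590
r = 375.56 / 7502.0590 ≈ 0.050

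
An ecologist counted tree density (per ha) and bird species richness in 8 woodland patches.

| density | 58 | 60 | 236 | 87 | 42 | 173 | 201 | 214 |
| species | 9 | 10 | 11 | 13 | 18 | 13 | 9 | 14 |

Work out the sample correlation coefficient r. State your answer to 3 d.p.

n = 8, Σx = 1071, Σy = 97, Σx² = 188119, Σy² = 1241, Σxy = 12659
nΣxy − ΣxΣy = 101272 − 103887 = -2615
nΣx² − (Σx)² = 1504952 − 1147041 = 357911; nΣy² − (Σy)² = 9928 − 9409 = 519
r = -2615 / √(357911 × 519) = -2615 / 13629.2263 ≈ -0.192

-0.192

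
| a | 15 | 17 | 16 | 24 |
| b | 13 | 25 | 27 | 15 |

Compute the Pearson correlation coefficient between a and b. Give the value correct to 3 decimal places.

n = 4, Σa = 72, Σb = 80, Σa² = 1346, Σb² = 1748, Σab = 1412
nΣab − ΣaΣb = 5648 − 5760 = -112
nΣa² − (Σa)² = 5384 − 5184 = 200; nΣb² − (Σb)² = 6992 − 6400 = 592
r = -112 / √(200 × 592) = -112 / 344.0930 ≈ -0.325

-0.325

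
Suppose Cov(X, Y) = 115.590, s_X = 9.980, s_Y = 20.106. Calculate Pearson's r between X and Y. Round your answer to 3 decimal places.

r = Cov(X,Y) / (s_X · s_Y) = 115.590 / (9.980 × 20.106)
  = 115.590 / 200.6579 ≈ 0.576

0.576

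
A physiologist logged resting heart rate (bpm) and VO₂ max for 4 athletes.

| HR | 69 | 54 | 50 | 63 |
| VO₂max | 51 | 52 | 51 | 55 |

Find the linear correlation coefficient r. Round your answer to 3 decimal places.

n = 4, Σx = 236, Σy = 209, Σx² = 14146, Σy² = 10931, Σxy = 12342
nΣxy − ΣxΣy = 49368 − 49324 = 44
nΣx² − (Σx)² = 56584 − 55696 = 888; nΣy² − (Σy)² = 43724 − 43681 = 43
r = 44 / √(888 × 43) = 44 / 195.4073 ≈ 0.225

0.225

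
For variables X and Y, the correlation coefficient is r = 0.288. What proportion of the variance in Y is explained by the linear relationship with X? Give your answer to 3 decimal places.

0.083

r² = (0.288)² = 0.083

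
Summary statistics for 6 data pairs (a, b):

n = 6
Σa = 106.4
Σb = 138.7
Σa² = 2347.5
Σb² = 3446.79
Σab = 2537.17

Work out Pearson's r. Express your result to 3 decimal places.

0.233

r = (nΣab − ΣaΣb) / √[(nΣa² − (Σa)²)(nΣb² − (Σb)²)]
Numerator: 6×2537.17 − 106.4×138.7 = 465.34
Denominator: √[(14085 − 11320.96)(20680.74 − 19237.69)] = √[2764.04 × 1443.05] = 1997.1600
r = 465.34 / 1997.1600 ≈ 0.233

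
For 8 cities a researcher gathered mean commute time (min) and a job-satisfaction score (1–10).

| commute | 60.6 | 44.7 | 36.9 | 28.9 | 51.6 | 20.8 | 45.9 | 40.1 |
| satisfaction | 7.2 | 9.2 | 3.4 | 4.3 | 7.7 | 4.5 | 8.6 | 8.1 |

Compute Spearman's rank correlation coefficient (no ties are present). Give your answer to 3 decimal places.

0.500

Rank commute: 8, 5, 3, 2, 7, 1, 6, 4
Rank satisfaction: 4, 8, 1, 2, 5, 3, 7, 6
d = rank(commute) − rank(satisfaction): 4, -3, 2, 0, 2, -2, -1, -2; Σd² = 42
ρ = 1 − 6Σd² / [n(n²−1)] = 1 − 6×42 / (8×63) = 1 − 252/504 ≈ 0.500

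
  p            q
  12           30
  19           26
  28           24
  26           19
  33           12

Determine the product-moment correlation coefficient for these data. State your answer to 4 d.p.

-0.8937

n = 5, Σp = 118, Σq = 111, Σp² = 3054, Σq² = 2657, Σpq = 2416
nΣpq − ΣpΣq = 12080 − 13098 = -1018
nΣp² − (Σp)² = 15270 − 13924 = 1346; nΣq² − (Σq)² = 13285 − 12321 = 964
r = -1018 / √(1346 × 964) = -1018 / 1139.0979 ≈ -0.8937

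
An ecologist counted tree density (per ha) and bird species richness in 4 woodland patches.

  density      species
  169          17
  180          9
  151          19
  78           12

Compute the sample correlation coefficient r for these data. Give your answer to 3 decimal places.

n = 4, Σx = 578, Σy = 57, Σx² = 89846, Σy² = 875, Σxy = 8298
nΣxy − ΣxΣy = 33192 − 32946 = 246
nΣx² − (Σx)² = 359384 − 334084 = 25300; nΣy² − (Σy)² = 3500 − 3249 = 251
r = 246 / √(25300 × 251) = 246 / 2519.9802 ≈ 0.098

0.098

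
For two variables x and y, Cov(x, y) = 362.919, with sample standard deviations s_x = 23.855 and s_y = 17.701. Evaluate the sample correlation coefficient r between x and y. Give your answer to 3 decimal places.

0.859

r = Cov(x,y) / (s_x · s_y) = 362.919 / (23.855 × 17.701)
  = 362.919 / 422.2574 ≈ 0.859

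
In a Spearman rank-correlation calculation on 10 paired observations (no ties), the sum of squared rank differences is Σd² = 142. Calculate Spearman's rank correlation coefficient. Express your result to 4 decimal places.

0.1394

ρ = 1 − 6Σd² / [n(n²−1)] = 1 − 6×142 / (10×99)
  = 1 − 852/990 = 1 − 0.86061 ≈ 0.1394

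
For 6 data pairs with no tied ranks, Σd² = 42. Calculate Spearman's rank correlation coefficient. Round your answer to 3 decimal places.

ρ = 1 − 6Σd² / [n(n²−1)] = 1 − 6×42 / (6×35)
  = 1 − 252/210 = 1 − 1.2000 ≈ -0.200

-0.200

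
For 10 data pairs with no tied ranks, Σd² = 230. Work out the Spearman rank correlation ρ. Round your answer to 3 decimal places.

-0.394

ρ = 1 − 6Σd² / [n(n²−1)] = 1 − 6×230 / (10×99)
  = 1 − 1380/990 = 1 − 1.3939 ≈ -0.394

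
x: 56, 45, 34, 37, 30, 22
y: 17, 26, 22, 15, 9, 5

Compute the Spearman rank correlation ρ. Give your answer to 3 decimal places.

Rank x: 6, 5, 3, 4, 2, 1
Rank y: 4, 6, 5, 3, 2, 1
d = rank(x) − rank(y): 2, -1, -2, 1, 0, 0; Σd² = 10
ρ = 1 − 6Σd² / [n(n²−1)] = 1 − 6×10 / (6×35) = 1 − 60/210 ≈ 0.714

0.714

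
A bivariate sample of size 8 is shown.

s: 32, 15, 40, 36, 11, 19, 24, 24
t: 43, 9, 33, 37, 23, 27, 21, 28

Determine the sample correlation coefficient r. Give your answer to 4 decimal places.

0.7393

n = 8, Σs = 201, Σt = 221, Σs² = 5779, Σt² = 6871, Σst = 6105
nΣst − ΣsΣt = 48840 − 44421 = 4419
nΣs² − (Σs)² = 46232 − 40401 = 5831; nΣt² − (Σt)² = 54968 − 48841 = 6127
r = 4419 / √(5831 × 6127) = 4419 / 5977.1680 ≈ 0.7393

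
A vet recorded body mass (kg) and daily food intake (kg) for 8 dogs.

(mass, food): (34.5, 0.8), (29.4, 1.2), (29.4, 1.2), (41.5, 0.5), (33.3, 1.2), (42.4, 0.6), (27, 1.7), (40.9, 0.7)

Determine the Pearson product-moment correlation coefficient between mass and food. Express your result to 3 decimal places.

n = 8, Σx = 278.4, Σy = 7.9, Σx² = 9949.68, Σy² = 8.95, Σxy = 258.84
nΣxy − ΣxΣy = 2070.72 − 2199.36 = -128.64
nΣx² − (Σx)² = 79597.44 − 77506.56 = 2090.88; nΣy² − (Σy)² = 71.6 − 62.41 = 9.19
r = -128.64 / √(2090.88 × 9.19) = -128.64 / 138.6189 ≈ -0.928

-0.928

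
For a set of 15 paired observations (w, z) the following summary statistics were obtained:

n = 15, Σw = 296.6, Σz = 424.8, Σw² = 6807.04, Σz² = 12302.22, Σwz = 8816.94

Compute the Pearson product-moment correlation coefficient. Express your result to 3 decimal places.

0.824

r = (nΣwz − ΣwΣz) / √[(nΣw² − (Σw)²)(nΣz² − (Σz)²)]
Numerator: 15×8816.94 − 296.6×424.8 = 6258.42
Denominator: √[(102105.6 − 87971.56)(184533.3 − 180455.04)] = √[14134.04 × 4078.26] = 7592.2520
r = 6258.42 / 7592.2520 ≈ 0.824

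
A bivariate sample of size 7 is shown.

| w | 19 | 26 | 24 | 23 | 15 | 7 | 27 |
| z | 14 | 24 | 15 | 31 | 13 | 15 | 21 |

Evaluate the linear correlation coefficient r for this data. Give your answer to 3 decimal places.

n = 7, Σw = 141, Σz = 133, Σw² = 3145, Σz² = 2793, Σwz = 2830
nΣwz − ΣwΣz = 19810 − 18753 = 1057
nΣw² − (Σw)² = 22015 − 19881 = 2134; nΣz² − (Σz)² = 19551 − 17689 = 1862
r = 1057 / √(2134 × 1862) = 1057 / 1993.3660 ≈ 0.530

0.530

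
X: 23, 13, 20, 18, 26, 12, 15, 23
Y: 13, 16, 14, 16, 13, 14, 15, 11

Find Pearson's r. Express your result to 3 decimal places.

n = 8, ΣX = 150, ΣY = 112, ΣX² = 2996, ΣY² = 1588, ΣXY = 2059
nΣXY − ΣXΣY = 16472 − 16800 = -328
nΣX² − (ΣX)² = 23968 − 22500 = 1468; nΣY² − (ΣY)² = 12704 − 12544 = 160
r = -328 / √(1468 × 160) = -328 / 484.6442 ≈ -0.677

-0.677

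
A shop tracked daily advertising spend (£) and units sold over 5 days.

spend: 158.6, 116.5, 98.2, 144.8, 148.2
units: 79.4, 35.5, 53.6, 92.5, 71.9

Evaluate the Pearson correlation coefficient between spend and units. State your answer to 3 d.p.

n = 5, Σx = 666.3, Σy = 332.9, Σx² = 91299.73, Σy² = 24163.43, Σxy = 46041.69
nΣxy − ΣxΣy = 230208.45 − 221811.27 = 8397.18
nΣx² − (Σx)² = 456498.65 − 443955.69 = 12542.96; nΣy² − (Σy)² = 120817.15 − 110822.41 = 9994.74
r = 8397.18 / √(12542.96 × 9994.74) = 8397.18 / 11196.5898 ≈ 0.750

0.750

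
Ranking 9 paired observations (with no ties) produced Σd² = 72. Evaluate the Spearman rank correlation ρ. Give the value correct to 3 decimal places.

0.400

ρ = 1 − 6Σd² / [n(n²−1)] = 1 − 6×72 / (9×80)
  = 1 − 432/720 = 1 − 0.6000 ≈ 0.400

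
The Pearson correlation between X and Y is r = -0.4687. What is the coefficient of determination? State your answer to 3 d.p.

r² = (-0.4687)² = 0.220

0.220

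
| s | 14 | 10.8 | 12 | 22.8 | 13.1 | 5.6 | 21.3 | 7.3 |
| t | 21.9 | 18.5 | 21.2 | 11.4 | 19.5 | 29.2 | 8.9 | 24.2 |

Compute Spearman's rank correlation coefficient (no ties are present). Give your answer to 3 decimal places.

Rank s: 6, 3, 4, 8, 5, 1, 7, 2
Rank t: 6, 3, 5, 2, 4, 8, 1, 7
d = rank(s) − rank(t): 0, 0, -1, 6, 1, -7, 6, -5; Σd² = 148
ρ = 1 − 6Σd² / [n(n²−1)] = 1 − 6×148 / (8×63) = 1 − 888/504 ≈ -0.762

-0.762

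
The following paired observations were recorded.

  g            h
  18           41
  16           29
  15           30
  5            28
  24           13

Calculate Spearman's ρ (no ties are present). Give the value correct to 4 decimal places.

-0.1000

Rank g: 4, 3, 2, 1, 5
Rank h: 5, 3, 4, 2, 1
d = rank(g) − rank(h): -1, 0, -2, -1, 4; Σd² = 22
ρ = 1 − 6Σd² / [n(n²−1)] = 1 − 6×22 / (5×24) = 1 − 132/120 ≈ -0.1000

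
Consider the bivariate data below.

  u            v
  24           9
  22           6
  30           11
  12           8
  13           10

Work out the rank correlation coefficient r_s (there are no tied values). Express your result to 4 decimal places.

0.5000

Rank u: 4, 3, 5, 1, 2
Rank v: 3, 1, 5, 2, 4
d = rank(u) − rank(v): 1, 2, 0, -1, -2; Σd² = 10
ρ = 1 − 6Σd² / [n(n²−1)] = 1 − 6×10 / (5×24) = 1 − 60/120 ≈ 0.5000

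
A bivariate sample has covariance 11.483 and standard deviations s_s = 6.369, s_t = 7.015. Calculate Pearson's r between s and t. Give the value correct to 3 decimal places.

r = Cov(s,t) / (s_s · s_t) = 11.483 / (6.369 × 7.015)
  = 11.483 / 44.6785 ≈ 0.257

0.257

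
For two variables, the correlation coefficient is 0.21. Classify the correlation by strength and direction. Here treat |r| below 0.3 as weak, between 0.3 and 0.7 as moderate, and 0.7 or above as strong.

r = 0.21 > 0 so the relationship is positive.
|r| = 0.21, which falls in the weak range.

weak positive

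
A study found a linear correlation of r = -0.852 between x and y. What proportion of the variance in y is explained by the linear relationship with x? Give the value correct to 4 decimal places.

0.7259

r² = (-0.852)² = 0.7259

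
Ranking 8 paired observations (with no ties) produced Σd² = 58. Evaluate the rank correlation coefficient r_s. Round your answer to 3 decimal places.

ρ = 1 − 6Σd² / [n(n²−1)] = 1 − 6×58 / (8×63)
  = 1 − 348/504 = 1 − 0.6905 ≈ 0.310

0.310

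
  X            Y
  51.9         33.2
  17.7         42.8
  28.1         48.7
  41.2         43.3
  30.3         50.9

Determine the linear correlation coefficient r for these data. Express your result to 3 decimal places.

-0.646

n = 5, ΣX = 169.2, ΣY = 218.9, ΣX² = 6412.04, ΣY² = 9771.47, ΣXY = 7175.34
nΣXY − ΣXΣY = 35876.7 − 37037.88 = -1161.18
nΣX² − (ΣX)² = 32060.2 − 28628.64 = 3431.56; nΣY² − (ΣY)² = 48857.35 − 47917.21 = 940.14
r = -1161.18 / √(3431.56 × 940.14) = -1161.18 / 1796.1478 ≈ -0.646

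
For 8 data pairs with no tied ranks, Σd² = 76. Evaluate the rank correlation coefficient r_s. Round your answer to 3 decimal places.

0.095

ρ = 1 − 6Σd² / [n(n²−1)] = 1 − 6×76 / (8×63)
  = 1 − 456/504 = 1 − 0.9048 ≈ 0.095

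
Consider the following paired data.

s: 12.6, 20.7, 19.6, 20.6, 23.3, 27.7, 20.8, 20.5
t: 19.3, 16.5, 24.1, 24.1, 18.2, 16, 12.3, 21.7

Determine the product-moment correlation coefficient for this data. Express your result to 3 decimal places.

-0.271

n = 8, Σs = 165.8, Σt = 152.2, Σs² = 3558.84, Σt² = 3015.78, Σst = 3121.5
nΣst − ΣsΣt = 24972 − 25234.76 = -262.76
nΣs² − (Σs)² = 28470.72 − 27489.64 = 981.08; nΣt² − (Σt)² = 24126.24 − 23164.84 = 961.4
r = -262.76 / √(981.08 × 961.4) = -262.76 / 971.1902 ≈ -0.271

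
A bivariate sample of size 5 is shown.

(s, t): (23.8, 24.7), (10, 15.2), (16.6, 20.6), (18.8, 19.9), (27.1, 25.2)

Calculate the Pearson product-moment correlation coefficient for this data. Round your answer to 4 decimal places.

n = 5, Σs = 96.3, Σt = 105.6, Σs² = 2029.85, Σt² = 2296.54, Σst = 2138.86
nΣst − ΣsΣt = 10694.3 − 10169.28 = 525.02
nΣs² − (Σs)² = 10149.25 − 9273.69 = 875.56; nΣt² − (Σt)² = 11482.7 − 11151.36 = 331.34
r = 525.02 / √(875.56 × 331.34) = 525.02 / 538.6168 ≈ 0.9748

0.9748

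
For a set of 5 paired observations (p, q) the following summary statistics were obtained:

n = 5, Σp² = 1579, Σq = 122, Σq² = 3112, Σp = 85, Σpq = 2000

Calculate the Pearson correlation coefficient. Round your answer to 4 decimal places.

r = (nΣpq − ΣpΣq) / √[(nΣp² − (Σp)²)(nΣq² − (Σq)²)]
Numerator: 5×2000 − 85×122 = -370
Denominator: √[(7895 − 7225)(15560 − 14884)] = √[670 × 676] = 672.9933
r = -370 / 672.9933 ≈ -0.5498

-0.5498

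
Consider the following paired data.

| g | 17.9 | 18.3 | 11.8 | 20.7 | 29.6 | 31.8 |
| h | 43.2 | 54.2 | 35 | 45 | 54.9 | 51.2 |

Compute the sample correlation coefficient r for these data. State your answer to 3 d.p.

n = 6, Σg = 130.1, Σh = 283.5, Σg² = 3110.43, Σh² = 13689.33, Σgh = 6362.84
nΣgh − ΣgΣh = 38177.04 − 36883.35 = 1293.69
nΣg² − (Σg)² = 18662.58 − 16926.01 = 1736.57; nΣh² − (Σh)² = 82135.98 − 80372.25 = 1763.73
r = 1293.69 / √(1736.57 × 1763.73) = 1293.69 / 1750.0973 ≈ 0.739

0.739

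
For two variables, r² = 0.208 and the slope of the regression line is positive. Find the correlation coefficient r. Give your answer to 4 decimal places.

0.4561

|r| = √0.208 = 0.4561
The association is positive, so r = 0.4561.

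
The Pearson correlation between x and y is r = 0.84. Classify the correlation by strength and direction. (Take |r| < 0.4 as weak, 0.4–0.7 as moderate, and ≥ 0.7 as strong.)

r = 0.84 > 0 so the relationship is positive.
|r| = 0.84, which falls in the strong range.

strong positive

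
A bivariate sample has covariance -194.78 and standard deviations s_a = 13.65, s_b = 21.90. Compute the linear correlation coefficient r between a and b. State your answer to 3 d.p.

r = Cov(a,b) / (s_a · s_b) = -194.78 / (13.65 × 21.90)
  = -194.78 / 298.9350 ≈ -0.652

-0.652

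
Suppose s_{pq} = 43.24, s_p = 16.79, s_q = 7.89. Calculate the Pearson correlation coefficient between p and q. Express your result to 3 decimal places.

r = Cov(p,q) / (s_p · s_q) = 43.24 / (16.79 × 7.89)
  = 43.24 / 132.4731 ≈ 0.326

0.326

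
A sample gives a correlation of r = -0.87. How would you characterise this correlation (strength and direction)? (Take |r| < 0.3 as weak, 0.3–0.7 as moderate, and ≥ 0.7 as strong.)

strong negative

r = -0.87 < 0 so the relationship is negative.
|r| = 0.87, which falls in the strong range.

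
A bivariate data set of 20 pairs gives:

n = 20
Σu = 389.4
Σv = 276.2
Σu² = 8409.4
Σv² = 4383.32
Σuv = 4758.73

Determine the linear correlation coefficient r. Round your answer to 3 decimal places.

r = (nΣuv − ΣuΣv) / √[(nΣu² − (Σu)²)(nΣv² − (Σv)²)]
Numerator: 20×4758.73 − 389.4×276.2 = -12377.68
Denominator: √[(168188 − 151632.36)(87666.4 − 76286.44)] = √[16555.64 × 11379.96] = 13725.9798
r = -12377.68 / 13725.9798 ≈ -0.902

-0.902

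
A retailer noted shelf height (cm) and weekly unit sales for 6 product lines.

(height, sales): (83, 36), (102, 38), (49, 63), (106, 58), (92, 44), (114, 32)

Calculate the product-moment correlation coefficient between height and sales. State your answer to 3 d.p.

n = 6, Σx = 546, Σy = 271, Σx² = 52390, Σy² = 13033, Σxy = 23795
nΣxy − ΣxΣy = 142770 − 147966 = -5196
nΣx² − (Σx)² = 314340 − 298116 = 16224; nΣy² − (Σy)² = 78198 − 73441 = 4757
r = -5196 / √(16224 × 4757) = -5196 / 8785.0764 ≈ -0.591

-0.591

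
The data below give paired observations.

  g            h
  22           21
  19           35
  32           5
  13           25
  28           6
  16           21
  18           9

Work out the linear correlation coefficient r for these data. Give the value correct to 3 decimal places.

-0.667

n = 7, Σg = 148, Σh = 122, Σg² = 3402, Σh² = 2874, Σgh = 2278
nΣgh − ΣgΣh = 15946 − 18056 = -2110
nΣg² − (Σg)² = 23814 − 21904 = 1910; nΣh² − (Σh)² = 20118 − 14884 = 5234
r = -2110 / √(1910 × 5234) = -2110 / 3161.7938 ≈ -0.667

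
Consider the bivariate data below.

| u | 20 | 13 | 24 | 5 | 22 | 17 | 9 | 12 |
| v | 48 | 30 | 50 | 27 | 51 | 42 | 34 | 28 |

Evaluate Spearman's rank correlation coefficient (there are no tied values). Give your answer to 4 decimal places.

Rank u: 6, 4, 8, 1, 7, 5, 2, 3
Rank v: 6, 3, 7, 1, 8, 5, 4, 2
d = rank(u) − rank(v): 0, 1, 1, 0, -1, 0, -2, 1; Σd² = 8
ρ = 1 − 6Σd² / [n(n²−1)] = 1 − 6×8 / (8×63) = 1 − 48/504 ≈ 0.9048

0.9048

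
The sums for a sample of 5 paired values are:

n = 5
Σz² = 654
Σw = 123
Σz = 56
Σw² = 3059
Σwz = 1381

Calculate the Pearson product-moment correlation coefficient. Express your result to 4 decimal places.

r = (nΣwz − ΣwΣz) / √[(nΣw² − (Σw)²)(nΣz² − (Σz)²)]
Numerator: 5×1381 − 123×56 = 17
Denominator: √[(15295 − 15129)(3270 − 3136)] = √[166 × 134] = 149.1442
r = 17 / 149.1442 ≈ 0.1140

0.1140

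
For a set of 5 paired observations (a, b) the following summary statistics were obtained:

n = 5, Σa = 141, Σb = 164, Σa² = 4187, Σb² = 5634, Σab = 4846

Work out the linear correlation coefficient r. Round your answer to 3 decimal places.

0.954

r = (nΣab − ΣaΣb) / √[(nΣa² − (Σa)²)(nΣb² − (Σb)²)]
Numerator: 5×4846 − 141×164 = 1106
Denominator: √[(20935 − 19881)(28170 − 26896)] = √[1054 × 1274] = 1158.7907
r = 1106 / 1158.7907 ≈ 0.954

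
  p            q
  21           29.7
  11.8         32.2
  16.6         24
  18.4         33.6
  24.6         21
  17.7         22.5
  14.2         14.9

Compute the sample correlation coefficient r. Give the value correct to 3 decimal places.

-0.072

n = 7, Σp = 124.3, Σq = 177.9, Σp² = 2314.45, Σq² = 4793.15, Σpq = 3146.73
nΣpq − ΣpΣq = 22027.11 − 22112.97 = -85.86
nΣp² − (Σp)² = 16201.15 − 15450.49 = 750.66; nΣq² − (Σq)² = 33552.05 − 31648.41 = 1903.64
r = -85.86 / √(750.66 × 1903.64) = -85.86 / 1195.4022 ≈ -0.072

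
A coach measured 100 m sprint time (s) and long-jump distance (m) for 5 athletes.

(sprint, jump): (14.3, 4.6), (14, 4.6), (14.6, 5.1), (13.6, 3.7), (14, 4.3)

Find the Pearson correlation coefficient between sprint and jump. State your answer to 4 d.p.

n = 5, Σx = 70.5, Σy = 22.3, Σx² = 994.61, Σy² = 100.51, Σxy = 315.16
nΣxy − ΣxΣy = 1575.8 − 1572.15 = 3.65
nΣx² − (Σx)² = 4973.05 − 4970.25 = 2.8; nΣy² − (Σy)² = 502.55 − 497.29 = 5.26
r = 3.65 / √(2.8 × 5.26) = 3.65 / 3.8377 ≈ 0.9511

0.9511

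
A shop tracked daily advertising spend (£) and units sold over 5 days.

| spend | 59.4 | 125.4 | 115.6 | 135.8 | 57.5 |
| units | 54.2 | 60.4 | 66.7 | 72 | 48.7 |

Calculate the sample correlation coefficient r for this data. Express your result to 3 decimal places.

0.901

n = 5, Σx = 493.7, Σy = 302, Σx² = 54364.77, Σy² = 18590.38, Σxy = 31082.01
nΣxy − ΣxΣy = 155410.05 − 149097.4 = 6312.65
nΣx² − (Σx)² = 271823.85 − 243739.69 = 28084.16; nΣy² − (Σy)² = 92951.9 − 91204 = 1747.9
r = 6312.65 / √(28084.16 × 1747.9) = 6312.65 / 7006.3045 ≈ 0.901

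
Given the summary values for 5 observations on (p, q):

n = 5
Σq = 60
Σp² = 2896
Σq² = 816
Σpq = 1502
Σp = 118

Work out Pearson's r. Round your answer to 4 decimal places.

r = (nΣpq − ΣpΣq) / √[(nΣp² − (Σp)²)(nΣq² − (Σq)²)]
Numerator: 5×1502 − 118×60 = 430
Denominator: √[(14480 − 13924)(4080 − 3600)] = √[556 × 480] = 516.6043
r = 430 / 516.6043 ≈ 0.8324

0.8324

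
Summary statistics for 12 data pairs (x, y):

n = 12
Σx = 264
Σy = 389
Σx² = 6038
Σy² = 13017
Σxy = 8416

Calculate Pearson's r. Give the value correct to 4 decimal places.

-0.4642

r = (nΣxy − ΣxΣy) / √[(nΣx² − (Σx)²)(nΣy² − (Σy)²)]
Numerator: 12×8416 − 264×389 = -1704
Denominator: √[(72456 − 69696)(156204 − 151321)] = √[2760 × 4883] = 3671.1143
r = -1704 / 3671.1143 ≈ -0.4642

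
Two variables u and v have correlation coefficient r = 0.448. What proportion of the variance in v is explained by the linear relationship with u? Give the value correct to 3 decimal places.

0.201

r² = (0.448)² = 0.201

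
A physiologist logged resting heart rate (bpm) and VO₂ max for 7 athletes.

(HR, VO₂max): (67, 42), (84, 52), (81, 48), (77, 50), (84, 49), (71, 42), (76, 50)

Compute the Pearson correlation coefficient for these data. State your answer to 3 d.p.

0.835

n = 7, Σx = 540, Σy = 333, Σx² = 41908, Σy² = 15937, Σxy = 25818
nΣxy − ΣxΣy = 180726 − 179820 = 906
nΣx² − (Σx)² = 293356 − 291600 = 1756; nΣy² − (Σy)² = 111559 − 110889 = 670
r = 906 / √(1756 × 670) = 906 / 1084.6751 ≈ 0.835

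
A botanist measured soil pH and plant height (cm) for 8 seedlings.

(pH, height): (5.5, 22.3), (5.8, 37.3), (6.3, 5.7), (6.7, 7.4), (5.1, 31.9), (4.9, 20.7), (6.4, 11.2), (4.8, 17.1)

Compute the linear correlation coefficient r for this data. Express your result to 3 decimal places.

n = 8, Σx = 45.5, Σy = 153.6, Σx² = 262.49, Σy² = 3839.78, Σxy = 842.36
nΣxy − ΣxΣy = 6738.88 − 6988.8 = -249.92
nΣx² − (Σx)² = 2099.92 − 2070.25 = 29.67; nΣy² − (Σy)² = 30718.24 − 23592.96 = 7125.28
r = -249.92 / √(29.67 × 7125.28) = -249.92 / 459.7902 ≈ -0.544

-0.544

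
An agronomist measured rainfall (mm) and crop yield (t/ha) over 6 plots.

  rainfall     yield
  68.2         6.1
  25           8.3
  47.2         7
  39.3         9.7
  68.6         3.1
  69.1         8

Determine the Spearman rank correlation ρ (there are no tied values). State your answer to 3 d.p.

-0.600

Rank rainfall: 4, 1, 3, 2, 5, 6
Rank yield: 2, 5, 3, 6, 1, 4
d = rank(rainfall) − rank(yield): 2, -4, 0, -4, 4, 2; Σd² = 56
ρ = 1 − 6Σd² / [n(n²−1)] = 1 − 6×56 / (6×35) = 1 − 336/210 ≈ -0.600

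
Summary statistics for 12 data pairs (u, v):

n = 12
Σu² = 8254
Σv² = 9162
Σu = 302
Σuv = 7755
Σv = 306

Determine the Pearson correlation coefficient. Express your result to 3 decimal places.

r = (nΣuv − ΣuΣv) / √[(nΣu² − (Σu)²)(nΣv² − (Σv)²)]
Numerator: 12×7755 − 302×306 = 648
Denominator: √[(99048 − 91204)(109944 − 93636)] = √[7844 × 16308] = 11310.1703
r = 648 / 11310.1703 ≈ 0.057

0.057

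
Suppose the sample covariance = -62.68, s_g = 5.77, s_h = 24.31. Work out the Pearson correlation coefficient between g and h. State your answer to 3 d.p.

r = Cov(g,h) / (s_g · s_h) = -62.68 / (5.77 × 24.31)
  = -62.68 / 140.2687 ≈ -0.447

-0.447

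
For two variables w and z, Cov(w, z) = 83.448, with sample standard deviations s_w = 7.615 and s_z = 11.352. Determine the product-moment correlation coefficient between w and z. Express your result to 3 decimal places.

0.965

r = Cov(w,z) / (s_w · s_z) = 83.448 / (7.615 × 11.352)
  = 83.448 / 86.4455 ≈ 0.965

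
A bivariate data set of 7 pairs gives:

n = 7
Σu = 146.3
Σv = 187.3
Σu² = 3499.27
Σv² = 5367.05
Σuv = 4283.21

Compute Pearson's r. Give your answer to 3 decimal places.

0.930

r = (nΣuv − ΣuΣv) / √[(nΣu² − (Σu)²)(nΣv² − (Σv)²)]
Numerator: 7×4283.21 − 146.3×187.3 = 2580.48
Denominator: √[(24494.89 − 21403.69)(37569.35 − 35081.29)] = √[3091.2 × 2488.06] = 2773.2816
r = 2580.48 / 2773.2816 ≈ 0.930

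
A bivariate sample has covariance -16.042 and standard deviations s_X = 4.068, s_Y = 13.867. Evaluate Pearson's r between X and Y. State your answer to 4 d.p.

r = Cov(X,Y) / (s_X · s_Y) = -16.042 / (4.068 × 13.867)
  = -16.042 / 56.4110 ≈ -0.2844

-0.2844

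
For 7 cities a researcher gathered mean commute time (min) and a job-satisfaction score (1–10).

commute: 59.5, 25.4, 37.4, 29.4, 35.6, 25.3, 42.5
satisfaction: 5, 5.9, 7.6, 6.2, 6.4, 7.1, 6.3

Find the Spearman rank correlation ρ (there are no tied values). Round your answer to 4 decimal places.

-0.2500

Rank commute: 7, 2, 5, 3, 4, 1, 6
Rank satisfaction: 1, 2, 7, 3, 5, 6, 4
d = rank(commute) − rank(satisfaction): 6, 0, -2, 0, -1, -5, 2; Σd² = 70
ρ = 1 − 6Σd² / [n(n²−1)] = 1 − 6×70 / (7×48) = 1 − 420/336 ≈ -0.2500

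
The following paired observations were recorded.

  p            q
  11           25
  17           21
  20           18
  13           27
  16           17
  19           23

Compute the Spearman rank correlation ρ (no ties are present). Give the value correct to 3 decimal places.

-0.543

Rank p: 1, 4, 6, 2, 3, 5
Rank q: 5, 3, 2, 6, 1, 4
d = rank(p) − rank(q): -4, 1, 4, -4, 2, 1; Σd² = 54
ρ = 1 − 6Σd² / [n(n²−1)] = 1 − 6×54 / (6×35) = 1 − 324/210 ≈ -0.543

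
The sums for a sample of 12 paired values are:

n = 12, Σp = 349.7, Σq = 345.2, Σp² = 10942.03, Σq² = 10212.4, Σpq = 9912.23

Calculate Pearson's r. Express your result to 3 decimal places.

-0.320

r = (nΣpq − ΣpΣq) / √[(nΣp² − (Σp)²)(nΣq² − (Σq)²)]
Numerator: 12×9912.23 − 349.7×345.2 = -1769.68
Denominator: √[(131304.36 − 122290.09)(122548.8 − 119163.04)] = √[9014.27 × 3385.76] = 5524.5049
r = -1769.68 / 5524.5049 ≈ -0.320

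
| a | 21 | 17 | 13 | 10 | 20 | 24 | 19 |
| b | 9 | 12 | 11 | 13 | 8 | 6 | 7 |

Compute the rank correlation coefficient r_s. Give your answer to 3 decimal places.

-0.821

Rank a: 6, 3, 2, 1, 5, 7, 4
Rank b: 4, 6, 5, 7, 3, 1, 2
d = rank(a) − rank(b): 2, -3, -3, -6, 2, 6, 2; Σd² = 102
ρ = 1 − 6Σd² / [n(n²−1)] = 1 − 6×102 / (7×48) = 1 − 612/336 ≈ -0.821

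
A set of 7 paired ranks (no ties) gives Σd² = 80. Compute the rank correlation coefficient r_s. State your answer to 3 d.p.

ρ = 1 − 6Σd² / [n(n²−1)] = 1 − 6×80 / (7×48)
  = 1 − 480/336 = 1 − 1.4286 ≈ -0.429

-0.429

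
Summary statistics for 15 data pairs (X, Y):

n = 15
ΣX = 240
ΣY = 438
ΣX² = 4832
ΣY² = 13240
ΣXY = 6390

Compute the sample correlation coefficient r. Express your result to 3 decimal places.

r = (nΣXY − ΣXΣY) / √[(nΣX² − (ΣX)²)(nΣY² − (ΣY)²)]
Numerator: 15×6390 − 240×438 = -9270
Denominator: √[(72480 − 57600)(198600 − 191844)] = √[14880 × 6756] = 10026.4291
r = -9270 / 10026.4291 ≈ -0.925

-0.925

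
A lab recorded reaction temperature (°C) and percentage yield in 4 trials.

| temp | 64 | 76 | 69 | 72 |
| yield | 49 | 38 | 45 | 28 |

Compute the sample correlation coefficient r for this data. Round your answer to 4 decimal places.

n = 4, Σx = 281, Σy = 160, Σx² = 19817, Σy² = 6654, Σxy = 11145
nΣxy − ΣxΣy = 44580 − 44960 = -380
nΣx² − (Σx)² = 79268 − 78961 = 307; nΣy² − (Σy)² = 26616 − 25600 = 1016
r = -380 / √(307 × 1016) = -380 / 558.4908 ≈ -0.6804

-0.6804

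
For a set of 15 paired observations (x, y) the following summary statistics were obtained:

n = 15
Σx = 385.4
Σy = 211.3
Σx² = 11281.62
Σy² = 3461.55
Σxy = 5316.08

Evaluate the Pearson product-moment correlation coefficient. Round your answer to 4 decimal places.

r = (nΣxy − ΣxΣy) / √[(nΣx² − (Σx)²)(nΣy² − (Σy)²)]
Numerator: 15×5316.08 − 385.4×211.3 = -1693.82
Denominator: √[(169224.3 − 148533.16)(51923.25 − 44647.69)] = √[20691.14 × 7275.56] = 12269.4593
r = -1693.82 / 12269.4593 ≈ -0.1381

-0.1381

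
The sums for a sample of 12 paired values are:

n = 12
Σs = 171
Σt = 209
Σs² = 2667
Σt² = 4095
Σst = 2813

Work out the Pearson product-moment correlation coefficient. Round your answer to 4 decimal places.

r = (nΣst − ΣsΣt) / √[(nΣs² − (Σs)²)(nΣt² − (Σt)²)]
Numerator: 12×2813 − 171×209 = -1983
Denominator: √[(32004 − 29241)(49140 − 43681)] = √[2763 × 5459] = 3883.7118
r = -1983 / 3883.7118 ≈ -0.5106

-0.5106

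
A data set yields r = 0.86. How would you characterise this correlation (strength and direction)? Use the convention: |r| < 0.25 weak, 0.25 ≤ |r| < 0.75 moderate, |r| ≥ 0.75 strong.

strong positive

r = 0.86 > 0 so the relationship is positive.
|r| = 0.86, which falls in the strong range.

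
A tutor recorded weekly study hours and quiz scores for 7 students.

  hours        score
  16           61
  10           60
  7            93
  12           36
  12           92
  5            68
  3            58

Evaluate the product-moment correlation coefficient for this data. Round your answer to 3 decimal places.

n = 7, Σx = 65, Σy = 468, Σx² = 727, Σy² = 33718, Σxy = 4277
nΣxy − ΣxΣy = 29939 − 30420 = -481
nΣx² − (Σx)² = 5089 − 4225 = 864; nΣy² − (Σy)² = 236026 − 219024 = 17002
r = -481 / √(864 × 17002) = -481 / 3832.7181 ≈ -0.125

-0.125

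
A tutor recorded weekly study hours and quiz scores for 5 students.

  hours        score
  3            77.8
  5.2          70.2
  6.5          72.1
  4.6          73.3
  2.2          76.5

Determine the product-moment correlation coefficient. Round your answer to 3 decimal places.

n = 5, Σx = 21.5, Σy = 369.9, Σx² = 104.29, Σy² = 27404.43, Σxy = 1572.57
nΣxy − ΣxΣy = 7862.85 − 7952.85 = -90
nΣx² − (Σx)² = 521.45 − 462.25 = 59.2; nΣy² − (Σy)² = 137022.15 − 136826.01 = 196.14
r = -90 / √(59.2 × 196.14) = -90 / 107.7566 ≈ -0.835

-0.835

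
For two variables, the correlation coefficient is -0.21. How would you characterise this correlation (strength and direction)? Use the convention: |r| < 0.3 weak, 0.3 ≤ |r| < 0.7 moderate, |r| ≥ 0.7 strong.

weak negative

r = -0.21 < 0 so the relationship is negative.
|r| = 0.21, which falls in the weak range.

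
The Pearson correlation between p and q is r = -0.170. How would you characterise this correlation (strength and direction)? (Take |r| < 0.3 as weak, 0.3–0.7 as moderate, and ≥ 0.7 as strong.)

weak negative

r = -0.170 < 0 so the relationship is negative.
|r| = 0.170, which falls in the weak range.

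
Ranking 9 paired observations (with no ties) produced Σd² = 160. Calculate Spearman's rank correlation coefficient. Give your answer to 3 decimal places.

-0.333

ρ = 1 − 6Σd² / [n(n²−1)] = 1 − 6×160 / (9×80)
  = 1 − 960/720 = 1 − 1.3333 ≈ -0.333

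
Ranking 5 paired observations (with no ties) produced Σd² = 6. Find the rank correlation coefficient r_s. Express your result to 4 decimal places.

ρ = 1 − 6Σd² / [n(n²−1)] = 1 − 6×6 / (5×24)
  = 1 − 36/120 = 1 − 0.30000 ≈ 0.7000

0.7000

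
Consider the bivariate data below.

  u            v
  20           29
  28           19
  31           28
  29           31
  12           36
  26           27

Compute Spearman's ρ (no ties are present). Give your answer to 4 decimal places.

Rank u: 2, 4, 6, 5, 1, 3
Rank v: 4, 1, 3, 5, 6, 2
d = rank(u) − rank(v): -2, 3, 3, 0, -5, 1; Σd² = 48
ρ = 1 − 6Σd² / [n(n²−1)] = 1 − 6×48 / (6×35) = 1 − 288/210 ≈ -0.3714

-0.3714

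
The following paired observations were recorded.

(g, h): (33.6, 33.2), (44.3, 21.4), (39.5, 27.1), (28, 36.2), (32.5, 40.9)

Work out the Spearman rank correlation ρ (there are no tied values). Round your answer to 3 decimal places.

Rank g: 3, 5, 4, 1, 2
Rank h: 3, 1, 2, 4, 5
d = rank(g) − rank(h): 0, 4, 2, -3, -3; Σd² = 38
ρ = 1 − 6Σd² / [n(n²−1)] = 1 − 6×38 / (5×24) = 1 − 228/120 ≈ -0.900

-0.900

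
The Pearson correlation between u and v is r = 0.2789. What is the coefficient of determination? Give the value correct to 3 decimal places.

0.078

r² = (0.2789)² = 0.078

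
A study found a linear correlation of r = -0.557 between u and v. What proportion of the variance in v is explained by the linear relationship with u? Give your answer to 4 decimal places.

0.3102

r² = (-0.557)² = 0.3102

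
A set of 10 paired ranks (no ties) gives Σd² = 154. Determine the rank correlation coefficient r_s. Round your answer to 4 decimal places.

0.0667

ρ = 1 − 6Σd² / [n(n²−1)] = 1 − 6×154 / (10×99)
  = 1 − 924/990 = 1 − 0.93333 ≈ 0.0667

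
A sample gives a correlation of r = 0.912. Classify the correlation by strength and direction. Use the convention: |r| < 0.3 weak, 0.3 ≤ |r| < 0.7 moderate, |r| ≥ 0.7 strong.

strong positive

r = 0.912 > 0 so the relationship is positive.
|r| = 0.912, which falls in the strong range.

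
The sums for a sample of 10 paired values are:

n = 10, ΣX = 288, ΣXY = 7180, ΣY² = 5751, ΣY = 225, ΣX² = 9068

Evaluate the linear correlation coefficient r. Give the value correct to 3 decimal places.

r = (nΣXY − ΣXΣY) / √[(nΣX² − (ΣX)²)(nΣY² − (ΣY)²)]
Numerator: 10×7180 − 288×225 = 7000
Denominator: √[(90680 − 82944)(57510 − 50625)] = √[7736 × 6885] = 7298.1066
r = 7000 / 7298.1066 ≈ 0.959

0.959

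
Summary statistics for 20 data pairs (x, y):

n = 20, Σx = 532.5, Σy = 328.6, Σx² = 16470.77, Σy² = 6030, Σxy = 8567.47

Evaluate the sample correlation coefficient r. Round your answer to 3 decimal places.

r = (nΣxy − ΣxΣy) / √[(nΣx² − (Σx)²)(nΣy² − (Σy)²)]
Numerator: 20×8567.47 − 532.5×328.6 = -3630.1
Denominator: √[(329415.4 − 283556.25)(120600 − 107977.96)] = √[45859.15 × 12622.04] = 24059.0113
r = -3630.1 / 24059.0113 ≈ -0.151

-0.151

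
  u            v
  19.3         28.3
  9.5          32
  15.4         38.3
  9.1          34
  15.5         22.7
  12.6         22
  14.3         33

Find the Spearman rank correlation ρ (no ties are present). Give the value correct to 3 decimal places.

-0.250

Rank u: 7, 2, 5, 1, 6, 3, 4
Rank v: 3, 4, 7, 6, 2, 1, 5
d = rank(u) − rank(v): 4, -2, -2, -5, 4, 2, -1; Σd² = 70
ρ = 1 − 6Σd² / [n(n²−1)] = 1 − 6×70 / (7×48) = 1 − 420/336 ≈ -0.250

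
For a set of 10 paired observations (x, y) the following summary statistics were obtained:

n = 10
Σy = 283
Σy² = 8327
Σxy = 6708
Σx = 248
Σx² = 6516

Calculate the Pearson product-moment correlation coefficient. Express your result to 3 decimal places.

-0.910

r = (nΣxy − ΣxΣy) / √[(nΣx² − (Σx)²)(nΣy² − (Σy)²)]
Numerator: 10×6708 − 248×283 = -3104
Denominator: √[(65160 − 61504)(83270 − 80089)] = √[3656 × 3181] = 3410.2399
r = -3104 / 3410.2399 ≈ -0.910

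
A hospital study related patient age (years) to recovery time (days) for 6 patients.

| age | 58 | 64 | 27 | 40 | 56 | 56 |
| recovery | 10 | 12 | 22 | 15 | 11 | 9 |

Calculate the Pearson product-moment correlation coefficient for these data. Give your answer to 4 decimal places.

-0.9067

n = 6, Σx = 301, Σy = 79, Σx² = 16061, Σy² = 1155, Σxy = 3662
nΣxy − ΣxΣy = 21972 − 23779 = -1807
nΣx² − (Σx)² = 96366 − 90601 = 5765; nΣy² − (Σy)² = 6930 − 6241 = 689
r = -1807 / √(5765 × 689) = -1807 / 1993.0090 ≈ -0.9067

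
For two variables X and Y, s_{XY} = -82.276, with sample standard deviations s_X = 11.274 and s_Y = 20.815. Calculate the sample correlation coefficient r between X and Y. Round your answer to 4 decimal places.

-0.3506

r = Cov(X,Y) / (s_X · s_Y) = -82.276 / (11.274 × 20.815)
  = -82.276 / 234.6683 ≈ -0.3506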